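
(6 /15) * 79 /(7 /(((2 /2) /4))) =79 /70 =1.13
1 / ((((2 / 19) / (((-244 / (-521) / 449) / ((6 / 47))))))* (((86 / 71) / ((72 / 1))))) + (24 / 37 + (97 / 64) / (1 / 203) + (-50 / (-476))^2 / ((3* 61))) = 19316687603880260947 / 61727577079683648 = 312.93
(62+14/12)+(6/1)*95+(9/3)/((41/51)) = 156677/246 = 636.90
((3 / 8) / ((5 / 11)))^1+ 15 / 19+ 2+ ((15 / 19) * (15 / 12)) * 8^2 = 50747 / 760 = 66.77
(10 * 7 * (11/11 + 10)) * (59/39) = 45430/39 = 1164.87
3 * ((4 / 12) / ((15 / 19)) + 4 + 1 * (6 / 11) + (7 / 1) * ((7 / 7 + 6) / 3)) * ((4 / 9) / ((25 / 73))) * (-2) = -6157696 / 37125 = -165.86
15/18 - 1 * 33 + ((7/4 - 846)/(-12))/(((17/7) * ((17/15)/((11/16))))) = -14.59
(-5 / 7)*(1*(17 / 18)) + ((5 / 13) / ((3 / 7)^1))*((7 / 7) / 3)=-205 / 546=-0.38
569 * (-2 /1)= -1138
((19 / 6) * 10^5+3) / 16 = 950009 / 48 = 19791.85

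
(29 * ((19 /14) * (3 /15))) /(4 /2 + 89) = 551 /6370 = 0.09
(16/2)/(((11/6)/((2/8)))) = 12/11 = 1.09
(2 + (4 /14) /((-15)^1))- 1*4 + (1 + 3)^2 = 1468 /105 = 13.98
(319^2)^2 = 10355301121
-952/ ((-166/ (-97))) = -46172/ 83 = -556.29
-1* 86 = -86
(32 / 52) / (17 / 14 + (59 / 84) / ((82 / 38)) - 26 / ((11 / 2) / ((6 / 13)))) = -303072 / 316199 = -0.96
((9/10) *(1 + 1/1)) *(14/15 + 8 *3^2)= 3282/25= 131.28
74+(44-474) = -356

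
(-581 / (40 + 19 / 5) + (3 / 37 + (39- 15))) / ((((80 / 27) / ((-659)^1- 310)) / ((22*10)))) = -2101944141 / 2701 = -778209.60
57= 57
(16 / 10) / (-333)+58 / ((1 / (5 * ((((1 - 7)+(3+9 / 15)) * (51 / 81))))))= -81072 / 185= -438.23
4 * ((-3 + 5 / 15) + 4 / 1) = 5.33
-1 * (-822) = 822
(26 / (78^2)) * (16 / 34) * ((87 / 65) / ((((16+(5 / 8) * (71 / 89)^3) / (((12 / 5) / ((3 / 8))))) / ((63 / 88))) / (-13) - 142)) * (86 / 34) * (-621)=1467429812360064 / 49378794255982165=0.03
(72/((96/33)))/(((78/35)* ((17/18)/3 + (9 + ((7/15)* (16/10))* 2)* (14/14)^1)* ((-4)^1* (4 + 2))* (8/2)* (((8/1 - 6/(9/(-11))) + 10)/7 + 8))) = -5457375/5924179456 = -0.00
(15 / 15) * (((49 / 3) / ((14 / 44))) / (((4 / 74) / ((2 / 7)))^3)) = 1114366 / 147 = 7580.72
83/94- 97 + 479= 35991/94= 382.88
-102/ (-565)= 102/ 565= 0.18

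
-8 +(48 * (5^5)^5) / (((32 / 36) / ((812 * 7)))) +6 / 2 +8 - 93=91474056243896484374910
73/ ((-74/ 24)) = -876/ 37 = -23.68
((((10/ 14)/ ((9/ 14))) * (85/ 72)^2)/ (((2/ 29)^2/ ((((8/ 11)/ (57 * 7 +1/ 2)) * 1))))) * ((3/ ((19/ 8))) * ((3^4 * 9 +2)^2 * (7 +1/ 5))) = 763975921700/ 265221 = 2880525.76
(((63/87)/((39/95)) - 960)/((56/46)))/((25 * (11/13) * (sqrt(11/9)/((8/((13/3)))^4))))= -413502299136 * sqrt(11)/3507719215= -390.98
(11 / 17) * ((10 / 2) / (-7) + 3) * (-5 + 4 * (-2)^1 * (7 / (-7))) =528 / 119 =4.44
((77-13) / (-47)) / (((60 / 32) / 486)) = -82944 / 235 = -352.95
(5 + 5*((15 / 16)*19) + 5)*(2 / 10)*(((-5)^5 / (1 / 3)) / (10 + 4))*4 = -2971875 / 56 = -53069.20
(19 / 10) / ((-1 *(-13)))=19 / 130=0.15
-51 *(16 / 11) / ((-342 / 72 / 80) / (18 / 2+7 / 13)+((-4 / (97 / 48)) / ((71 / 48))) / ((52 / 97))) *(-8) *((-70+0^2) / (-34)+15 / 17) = -697.50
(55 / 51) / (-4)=-55 / 204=-0.27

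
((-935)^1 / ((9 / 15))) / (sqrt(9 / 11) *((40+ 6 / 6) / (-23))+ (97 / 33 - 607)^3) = 234661160402244418174200 / 33191157304084915939776996373 - 517588075275975 *sqrt(11) / 33191157304084915939776996373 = 0.00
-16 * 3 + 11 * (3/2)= -63/2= -31.50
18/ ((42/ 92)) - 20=136/ 7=19.43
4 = 4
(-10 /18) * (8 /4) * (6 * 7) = -140 /3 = -46.67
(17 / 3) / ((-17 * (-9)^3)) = 1 / 2187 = 0.00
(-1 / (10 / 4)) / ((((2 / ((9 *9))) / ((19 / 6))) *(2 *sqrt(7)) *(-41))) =513 *sqrt(7) / 5740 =0.24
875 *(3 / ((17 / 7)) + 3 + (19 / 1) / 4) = 534625 / 68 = 7862.13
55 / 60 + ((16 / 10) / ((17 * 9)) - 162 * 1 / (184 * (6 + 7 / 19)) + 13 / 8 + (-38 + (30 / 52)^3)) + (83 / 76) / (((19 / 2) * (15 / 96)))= -58522115484593 / 1688542127415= -34.66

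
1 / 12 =0.08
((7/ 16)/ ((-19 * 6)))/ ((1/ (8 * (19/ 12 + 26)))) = -2317/ 2736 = -0.85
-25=-25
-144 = -144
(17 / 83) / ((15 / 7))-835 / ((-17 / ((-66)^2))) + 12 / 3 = 4528475383 / 21165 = 213960.57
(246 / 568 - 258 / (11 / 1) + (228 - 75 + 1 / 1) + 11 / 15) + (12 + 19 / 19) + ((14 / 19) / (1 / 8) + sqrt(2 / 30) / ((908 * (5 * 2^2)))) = sqrt(15) / 272400 + 134091101 / 890340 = 150.61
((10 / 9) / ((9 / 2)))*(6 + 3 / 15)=124 / 81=1.53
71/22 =3.23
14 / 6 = 7 / 3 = 2.33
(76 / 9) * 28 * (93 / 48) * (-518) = -237301.56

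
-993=-993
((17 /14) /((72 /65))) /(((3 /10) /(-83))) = -458575 /1512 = -303.29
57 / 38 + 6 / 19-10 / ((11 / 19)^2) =-128831 / 4598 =-28.02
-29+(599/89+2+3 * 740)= 2199.73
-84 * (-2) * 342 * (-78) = -4481568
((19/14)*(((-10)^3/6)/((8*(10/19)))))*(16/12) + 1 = -8899/126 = -70.63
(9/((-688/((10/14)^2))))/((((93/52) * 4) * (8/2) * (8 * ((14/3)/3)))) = -8775/468192256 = -0.00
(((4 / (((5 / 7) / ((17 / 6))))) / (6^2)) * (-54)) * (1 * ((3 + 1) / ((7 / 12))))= -816 / 5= -163.20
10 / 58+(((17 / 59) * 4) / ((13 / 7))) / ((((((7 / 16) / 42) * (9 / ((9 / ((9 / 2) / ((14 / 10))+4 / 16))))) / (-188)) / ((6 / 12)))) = -1616.41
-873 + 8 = -865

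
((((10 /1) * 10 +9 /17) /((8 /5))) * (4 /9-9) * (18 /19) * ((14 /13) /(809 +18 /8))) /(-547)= 167482 /135514327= 0.00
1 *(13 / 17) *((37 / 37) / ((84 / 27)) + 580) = 211237 / 476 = 443.78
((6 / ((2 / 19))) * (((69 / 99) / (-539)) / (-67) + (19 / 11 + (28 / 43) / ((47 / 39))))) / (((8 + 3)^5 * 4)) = 25942238107 / 129296268816253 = 0.00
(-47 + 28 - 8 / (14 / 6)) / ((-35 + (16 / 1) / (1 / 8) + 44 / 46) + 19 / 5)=-18055 / 78694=-0.23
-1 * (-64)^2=-4096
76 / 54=38 / 27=1.41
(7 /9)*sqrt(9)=7 /3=2.33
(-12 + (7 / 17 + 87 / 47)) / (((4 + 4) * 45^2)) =-389 / 647190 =-0.00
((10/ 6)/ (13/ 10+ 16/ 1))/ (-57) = -50/ 29583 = -0.00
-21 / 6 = -3.50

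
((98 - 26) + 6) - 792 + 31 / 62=-1427 / 2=-713.50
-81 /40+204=8079 /40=201.98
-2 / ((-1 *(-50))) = -1 / 25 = -0.04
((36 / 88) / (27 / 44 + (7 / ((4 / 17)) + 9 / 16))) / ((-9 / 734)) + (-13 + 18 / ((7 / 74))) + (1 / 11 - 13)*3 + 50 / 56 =231973717 / 1676444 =138.37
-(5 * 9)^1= -45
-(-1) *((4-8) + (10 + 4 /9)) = 58 /9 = 6.44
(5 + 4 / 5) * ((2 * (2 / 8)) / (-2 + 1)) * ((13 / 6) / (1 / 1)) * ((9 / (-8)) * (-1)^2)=1131 / 160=7.07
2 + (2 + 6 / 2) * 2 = 12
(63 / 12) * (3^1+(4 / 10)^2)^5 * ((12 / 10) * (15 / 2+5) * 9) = 1744690978233 / 7812500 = 223320.45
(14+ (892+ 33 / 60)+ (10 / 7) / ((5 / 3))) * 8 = 254074 / 35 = 7259.26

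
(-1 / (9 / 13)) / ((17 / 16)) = -208 / 153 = -1.36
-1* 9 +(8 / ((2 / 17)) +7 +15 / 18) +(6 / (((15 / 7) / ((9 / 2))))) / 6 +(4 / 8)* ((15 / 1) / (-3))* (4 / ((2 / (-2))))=1184 / 15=78.93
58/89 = 0.65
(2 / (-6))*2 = -2 / 3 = -0.67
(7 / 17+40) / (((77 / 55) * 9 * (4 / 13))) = 14885 / 1428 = 10.42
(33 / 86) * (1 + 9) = 165 / 43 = 3.84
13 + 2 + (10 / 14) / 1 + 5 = 145 / 7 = 20.71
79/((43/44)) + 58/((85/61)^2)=110.71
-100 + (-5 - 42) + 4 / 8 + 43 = -207 / 2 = -103.50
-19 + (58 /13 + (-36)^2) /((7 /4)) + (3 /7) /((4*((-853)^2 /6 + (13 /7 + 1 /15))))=3356258901105 /4634942858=724.12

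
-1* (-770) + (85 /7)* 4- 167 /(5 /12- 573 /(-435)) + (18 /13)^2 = 369236958 /509873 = 724.17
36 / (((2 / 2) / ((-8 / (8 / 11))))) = -396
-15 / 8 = -1.88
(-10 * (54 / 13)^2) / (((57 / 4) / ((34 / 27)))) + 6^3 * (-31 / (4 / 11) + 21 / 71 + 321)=11620337418 / 227981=50970.64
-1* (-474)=474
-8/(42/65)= -260/21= -12.38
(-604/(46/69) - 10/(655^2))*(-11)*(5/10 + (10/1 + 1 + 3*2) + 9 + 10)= 31212341798/85805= 363759.01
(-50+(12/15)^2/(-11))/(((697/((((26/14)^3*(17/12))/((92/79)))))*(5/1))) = -1194634129/10673817000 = -0.11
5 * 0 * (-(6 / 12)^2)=0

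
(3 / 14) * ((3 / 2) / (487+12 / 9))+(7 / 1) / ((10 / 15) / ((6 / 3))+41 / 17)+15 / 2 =206139 / 20510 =10.05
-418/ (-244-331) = 418/ 575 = 0.73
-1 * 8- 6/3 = -10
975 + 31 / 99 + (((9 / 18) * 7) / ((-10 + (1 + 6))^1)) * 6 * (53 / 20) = 1894391 / 1980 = 956.76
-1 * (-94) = 94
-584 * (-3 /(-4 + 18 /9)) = -876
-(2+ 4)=-6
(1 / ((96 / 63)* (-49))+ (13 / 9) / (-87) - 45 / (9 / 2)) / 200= -1759181 / 35078400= -0.05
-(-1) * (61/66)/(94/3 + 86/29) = 1769/65648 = 0.03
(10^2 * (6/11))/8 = 75/11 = 6.82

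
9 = 9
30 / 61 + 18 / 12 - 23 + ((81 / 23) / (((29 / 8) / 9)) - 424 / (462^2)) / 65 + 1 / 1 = -1121842589011 / 56448574182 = -19.87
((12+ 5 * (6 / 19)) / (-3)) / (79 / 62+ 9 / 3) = -5332 / 5035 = -1.06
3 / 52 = 0.06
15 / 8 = 1.88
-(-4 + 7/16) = 57/16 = 3.56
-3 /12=-1 /4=-0.25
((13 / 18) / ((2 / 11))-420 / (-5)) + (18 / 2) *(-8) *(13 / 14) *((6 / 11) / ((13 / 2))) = 228307 / 2772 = 82.36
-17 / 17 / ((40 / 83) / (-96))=996 / 5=199.20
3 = 3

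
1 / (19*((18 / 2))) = 1 / 171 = 0.01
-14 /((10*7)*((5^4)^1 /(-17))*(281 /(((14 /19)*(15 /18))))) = 119 /10010625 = 0.00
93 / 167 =0.56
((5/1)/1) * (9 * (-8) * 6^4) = -466560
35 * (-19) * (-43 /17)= 28595 /17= 1682.06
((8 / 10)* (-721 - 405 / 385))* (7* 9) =-2001528 / 55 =-36391.42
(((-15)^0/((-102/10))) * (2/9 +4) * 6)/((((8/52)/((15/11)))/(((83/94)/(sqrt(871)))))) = -39425 * sqrt(871)/1766589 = -0.66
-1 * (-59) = 59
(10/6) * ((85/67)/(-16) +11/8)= 2315/1072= 2.16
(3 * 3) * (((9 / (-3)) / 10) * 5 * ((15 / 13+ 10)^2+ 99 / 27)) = -292203 / 169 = -1729.01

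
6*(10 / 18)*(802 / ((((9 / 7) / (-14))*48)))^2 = 1930416005 / 17496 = 110334.71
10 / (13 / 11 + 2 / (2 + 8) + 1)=550 / 131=4.20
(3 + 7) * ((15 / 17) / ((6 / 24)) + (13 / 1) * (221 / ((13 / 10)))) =376300 / 17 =22135.29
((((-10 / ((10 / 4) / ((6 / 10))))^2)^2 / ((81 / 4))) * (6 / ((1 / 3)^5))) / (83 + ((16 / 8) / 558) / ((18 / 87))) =28.77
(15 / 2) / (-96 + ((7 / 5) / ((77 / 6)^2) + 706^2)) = 0.00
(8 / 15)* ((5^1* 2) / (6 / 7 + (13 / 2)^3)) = 896 / 46281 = 0.02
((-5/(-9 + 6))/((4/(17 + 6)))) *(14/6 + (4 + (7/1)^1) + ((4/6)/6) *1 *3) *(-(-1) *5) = 23575/36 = 654.86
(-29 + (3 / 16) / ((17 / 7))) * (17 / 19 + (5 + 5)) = -1628469 / 5168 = -315.11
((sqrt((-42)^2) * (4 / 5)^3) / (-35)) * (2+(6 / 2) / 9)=-1.43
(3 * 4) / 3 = 4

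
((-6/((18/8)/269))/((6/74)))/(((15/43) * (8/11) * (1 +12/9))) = -4707769/315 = -14945.30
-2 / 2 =-1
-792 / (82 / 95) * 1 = -37620 / 41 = -917.56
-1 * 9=-9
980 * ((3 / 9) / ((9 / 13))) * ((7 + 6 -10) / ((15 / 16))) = 40768 / 27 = 1509.93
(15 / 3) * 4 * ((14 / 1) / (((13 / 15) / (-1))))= -323.08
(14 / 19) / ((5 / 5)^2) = 14 / 19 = 0.74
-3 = -3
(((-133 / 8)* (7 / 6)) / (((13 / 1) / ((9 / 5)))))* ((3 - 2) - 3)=5.37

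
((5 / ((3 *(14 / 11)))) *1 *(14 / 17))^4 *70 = 640543750 / 6765201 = 94.68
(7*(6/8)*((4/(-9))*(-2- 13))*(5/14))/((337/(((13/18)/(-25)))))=-13/12132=-0.00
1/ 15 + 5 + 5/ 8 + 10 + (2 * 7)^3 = 331163/ 120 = 2759.69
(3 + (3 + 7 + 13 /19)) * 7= 1820 /19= 95.79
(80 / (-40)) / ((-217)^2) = -2 / 47089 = -0.00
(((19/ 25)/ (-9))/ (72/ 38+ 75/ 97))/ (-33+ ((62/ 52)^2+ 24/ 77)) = 165700444/ 163685309625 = 0.00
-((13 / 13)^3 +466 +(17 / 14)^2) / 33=-30607 / 2156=-14.20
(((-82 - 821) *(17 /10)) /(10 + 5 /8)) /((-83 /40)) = 28896 /415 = 69.63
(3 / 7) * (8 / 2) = 12 / 7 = 1.71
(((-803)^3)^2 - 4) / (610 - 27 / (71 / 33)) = 75836433232559625 / 169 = 448736291316920.86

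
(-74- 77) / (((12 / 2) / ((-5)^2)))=-3775 / 6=-629.17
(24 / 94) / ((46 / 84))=0.47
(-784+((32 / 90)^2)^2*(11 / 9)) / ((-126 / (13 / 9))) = 188066379176 / 20925489375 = 8.99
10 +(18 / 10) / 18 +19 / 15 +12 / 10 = 377 / 30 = 12.57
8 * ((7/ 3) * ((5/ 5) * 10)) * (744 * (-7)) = -972160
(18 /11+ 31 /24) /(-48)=-773 /12672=-0.06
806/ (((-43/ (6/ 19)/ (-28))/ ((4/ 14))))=38688/ 817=47.35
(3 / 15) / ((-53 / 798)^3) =-682.67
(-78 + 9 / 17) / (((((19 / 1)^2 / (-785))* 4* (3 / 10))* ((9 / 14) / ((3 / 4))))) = 12061525 / 73644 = 163.78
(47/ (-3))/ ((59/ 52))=-2444/ 177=-13.81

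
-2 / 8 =-1 / 4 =-0.25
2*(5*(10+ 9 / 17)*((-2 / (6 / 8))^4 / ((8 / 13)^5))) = 332307235 / 5508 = 60331.74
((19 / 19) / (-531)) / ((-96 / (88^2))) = 242 / 1593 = 0.15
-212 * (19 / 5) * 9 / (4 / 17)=-154071 / 5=-30814.20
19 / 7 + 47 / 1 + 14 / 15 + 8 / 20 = 51.05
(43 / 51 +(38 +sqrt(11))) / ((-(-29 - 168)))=sqrt(11) / 197 +1981 / 10047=0.21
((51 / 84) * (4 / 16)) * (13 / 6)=221 / 672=0.33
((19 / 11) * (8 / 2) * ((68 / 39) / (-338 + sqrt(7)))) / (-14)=2584 * sqrt(7) / 343053711 + 67184 / 26388747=0.00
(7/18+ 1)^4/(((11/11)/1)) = 390625/104976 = 3.72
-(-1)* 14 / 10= 7 / 5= 1.40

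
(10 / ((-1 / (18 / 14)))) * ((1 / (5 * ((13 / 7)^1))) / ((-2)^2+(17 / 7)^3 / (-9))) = -55566 / 96655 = -0.57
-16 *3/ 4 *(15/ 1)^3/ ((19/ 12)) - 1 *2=-486038/ 19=-25580.95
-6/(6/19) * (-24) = 456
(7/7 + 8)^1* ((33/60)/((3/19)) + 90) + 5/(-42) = 353317/420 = 841.23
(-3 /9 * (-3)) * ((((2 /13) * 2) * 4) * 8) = 128 /13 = 9.85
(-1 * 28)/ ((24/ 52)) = -182/ 3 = -60.67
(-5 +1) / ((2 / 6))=-12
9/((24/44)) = 33/2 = 16.50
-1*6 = -6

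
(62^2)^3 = 56800235584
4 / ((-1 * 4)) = -1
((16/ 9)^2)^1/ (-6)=-128/ 243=-0.53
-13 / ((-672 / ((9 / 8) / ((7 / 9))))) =0.03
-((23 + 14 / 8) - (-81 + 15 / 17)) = -7131 / 68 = -104.87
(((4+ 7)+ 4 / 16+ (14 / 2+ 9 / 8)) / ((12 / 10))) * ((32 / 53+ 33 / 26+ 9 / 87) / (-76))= -3221675 / 7672704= -0.42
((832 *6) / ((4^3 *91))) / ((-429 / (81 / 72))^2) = 27 / 4580576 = 0.00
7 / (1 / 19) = 133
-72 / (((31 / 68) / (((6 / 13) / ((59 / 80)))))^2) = -76706611200 / 565345729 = -135.68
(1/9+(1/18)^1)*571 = 571/6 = 95.17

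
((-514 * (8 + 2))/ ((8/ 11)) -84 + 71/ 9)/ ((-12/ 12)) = 128585/ 18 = 7143.61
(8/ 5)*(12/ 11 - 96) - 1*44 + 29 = -9177/ 55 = -166.85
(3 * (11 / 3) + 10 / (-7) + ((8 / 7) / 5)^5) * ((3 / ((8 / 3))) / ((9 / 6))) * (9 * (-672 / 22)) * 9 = -1465996088988 / 82534375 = -17762.25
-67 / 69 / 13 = -67 / 897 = -0.07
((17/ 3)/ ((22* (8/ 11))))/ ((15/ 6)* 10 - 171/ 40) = 85/ 4974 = 0.02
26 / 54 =13 / 27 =0.48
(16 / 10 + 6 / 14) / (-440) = -71 / 15400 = -0.00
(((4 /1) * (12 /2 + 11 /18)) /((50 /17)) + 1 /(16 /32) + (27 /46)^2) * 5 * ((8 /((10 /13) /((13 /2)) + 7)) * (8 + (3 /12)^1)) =10032824087 /19091610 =525.51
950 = 950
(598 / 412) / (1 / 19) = 5681 / 206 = 27.58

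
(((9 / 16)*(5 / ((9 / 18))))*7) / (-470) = -63 / 752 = -0.08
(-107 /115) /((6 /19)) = -2033 /690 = -2.95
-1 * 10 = -10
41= 41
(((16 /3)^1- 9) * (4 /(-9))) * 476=20944 /27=775.70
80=80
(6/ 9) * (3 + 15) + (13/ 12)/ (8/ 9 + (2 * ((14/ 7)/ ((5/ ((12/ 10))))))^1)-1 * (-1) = 1739/ 128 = 13.59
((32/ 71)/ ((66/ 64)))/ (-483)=-1024/ 1131669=-0.00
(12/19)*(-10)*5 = -600/19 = -31.58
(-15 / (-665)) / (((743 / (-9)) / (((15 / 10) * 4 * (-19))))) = 162 / 5201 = 0.03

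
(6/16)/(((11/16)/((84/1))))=504/11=45.82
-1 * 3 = -3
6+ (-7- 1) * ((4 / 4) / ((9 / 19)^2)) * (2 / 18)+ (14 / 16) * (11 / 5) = 3.96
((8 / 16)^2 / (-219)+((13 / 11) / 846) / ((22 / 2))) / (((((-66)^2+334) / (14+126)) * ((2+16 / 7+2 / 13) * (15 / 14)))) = -9658831 / 1517036481180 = -0.00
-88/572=-2/13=-0.15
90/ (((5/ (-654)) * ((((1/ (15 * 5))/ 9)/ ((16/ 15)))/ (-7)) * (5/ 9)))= 106795584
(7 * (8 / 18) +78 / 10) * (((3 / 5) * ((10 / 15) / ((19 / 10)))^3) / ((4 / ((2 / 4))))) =0.04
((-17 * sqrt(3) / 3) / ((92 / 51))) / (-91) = 289 * sqrt(3) / 8372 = 0.06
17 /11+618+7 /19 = 129562 /209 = 619.91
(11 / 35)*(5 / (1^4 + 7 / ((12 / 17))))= 132 / 917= 0.14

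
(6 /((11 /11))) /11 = 6 /11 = 0.55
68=68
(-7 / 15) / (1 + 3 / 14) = -98 / 255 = -0.38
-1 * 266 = -266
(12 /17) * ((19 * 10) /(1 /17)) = 2280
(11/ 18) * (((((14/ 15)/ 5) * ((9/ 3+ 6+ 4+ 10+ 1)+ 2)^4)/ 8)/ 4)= 2199197/ 1350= 1629.03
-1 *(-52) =52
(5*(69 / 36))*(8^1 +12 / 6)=575 / 6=95.83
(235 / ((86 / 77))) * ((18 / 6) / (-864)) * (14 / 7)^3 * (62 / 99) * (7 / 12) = -356965 / 167184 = -2.14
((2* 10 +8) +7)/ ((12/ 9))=105/ 4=26.25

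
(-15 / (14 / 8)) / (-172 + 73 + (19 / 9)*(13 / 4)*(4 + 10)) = 1080 / 371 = 2.91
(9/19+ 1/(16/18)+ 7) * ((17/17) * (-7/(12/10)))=-45745/912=-50.16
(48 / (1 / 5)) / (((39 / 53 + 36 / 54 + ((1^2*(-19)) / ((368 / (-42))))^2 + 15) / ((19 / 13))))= 24546954240 / 1476922291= 16.62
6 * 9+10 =64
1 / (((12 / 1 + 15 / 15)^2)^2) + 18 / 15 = 1.20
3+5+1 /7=8.14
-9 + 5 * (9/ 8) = -27/ 8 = -3.38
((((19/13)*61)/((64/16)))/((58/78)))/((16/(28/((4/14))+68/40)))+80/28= 24637183/129920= 189.63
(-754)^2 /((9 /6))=1137032 /3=379010.67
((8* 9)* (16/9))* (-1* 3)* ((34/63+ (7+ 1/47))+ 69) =-29017216/987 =-29399.41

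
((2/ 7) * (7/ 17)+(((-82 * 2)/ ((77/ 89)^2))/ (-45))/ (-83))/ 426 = 11102941/ 80186375115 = 0.00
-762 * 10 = -7620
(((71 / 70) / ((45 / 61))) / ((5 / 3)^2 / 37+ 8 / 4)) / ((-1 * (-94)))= 160247 / 22733900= 0.01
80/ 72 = 10/ 9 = 1.11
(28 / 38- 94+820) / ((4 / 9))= 31068 / 19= 1635.16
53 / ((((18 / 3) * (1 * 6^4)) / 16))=53 / 486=0.11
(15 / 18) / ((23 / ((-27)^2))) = 1215 / 46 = 26.41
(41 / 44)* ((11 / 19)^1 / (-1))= -41 / 76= -0.54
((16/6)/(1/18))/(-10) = -24/5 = -4.80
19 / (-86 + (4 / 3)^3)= -513 / 2258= -0.23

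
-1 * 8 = -8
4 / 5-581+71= -509.20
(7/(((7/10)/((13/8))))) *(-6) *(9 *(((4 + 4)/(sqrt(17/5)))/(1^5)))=-7020 *sqrt(85)/17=-3807.13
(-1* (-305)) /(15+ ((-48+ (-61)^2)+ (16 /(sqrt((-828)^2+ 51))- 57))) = 0.08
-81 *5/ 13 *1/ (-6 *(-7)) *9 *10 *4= -24300/ 91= -267.03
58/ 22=29/ 11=2.64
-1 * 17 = -17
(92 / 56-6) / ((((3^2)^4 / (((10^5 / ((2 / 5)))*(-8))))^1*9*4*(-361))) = -15250000 / 149216823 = -0.10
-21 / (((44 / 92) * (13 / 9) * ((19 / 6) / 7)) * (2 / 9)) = -821583 / 2717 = -302.39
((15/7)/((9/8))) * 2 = 80/21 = 3.81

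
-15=-15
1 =1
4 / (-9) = -4 / 9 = -0.44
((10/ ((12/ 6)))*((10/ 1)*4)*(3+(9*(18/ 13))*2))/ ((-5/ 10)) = -145200/ 13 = -11169.23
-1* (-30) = 30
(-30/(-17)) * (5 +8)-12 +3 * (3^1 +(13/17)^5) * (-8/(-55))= 965560566/78092135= 12.36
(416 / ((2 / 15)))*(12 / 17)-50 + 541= 45787 / 17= 2693.35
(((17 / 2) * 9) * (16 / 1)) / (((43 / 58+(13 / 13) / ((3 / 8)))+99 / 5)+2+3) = 1064880 / 24541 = 43.39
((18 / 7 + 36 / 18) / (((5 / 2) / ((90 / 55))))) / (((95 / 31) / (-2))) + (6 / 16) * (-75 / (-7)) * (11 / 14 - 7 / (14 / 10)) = -77361363 / 4096400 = -18.89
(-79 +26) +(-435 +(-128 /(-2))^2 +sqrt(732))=2* sqrt(183) +3608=3635.06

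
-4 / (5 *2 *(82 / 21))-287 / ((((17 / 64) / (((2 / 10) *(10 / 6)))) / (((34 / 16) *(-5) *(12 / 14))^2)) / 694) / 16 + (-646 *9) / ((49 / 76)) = -26211241173 / 20090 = -1304690.95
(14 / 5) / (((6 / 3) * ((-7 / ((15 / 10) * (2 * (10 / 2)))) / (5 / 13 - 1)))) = 24 / 13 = 1.85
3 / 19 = 0.16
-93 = -93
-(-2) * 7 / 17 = 14 / 17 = 0.82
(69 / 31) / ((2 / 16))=552 / 31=17.81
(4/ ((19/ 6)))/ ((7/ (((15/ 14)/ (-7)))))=-180/ 6517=-0.03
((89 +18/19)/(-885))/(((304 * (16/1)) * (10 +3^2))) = -1709/1553975040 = -0.00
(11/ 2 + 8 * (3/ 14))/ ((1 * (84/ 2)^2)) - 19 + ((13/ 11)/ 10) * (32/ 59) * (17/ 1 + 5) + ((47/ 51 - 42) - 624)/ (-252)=-5553406909/ 371551320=-14.95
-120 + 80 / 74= -4400 / 37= -118.92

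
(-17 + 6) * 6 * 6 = -396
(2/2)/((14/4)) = 2/7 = 0.29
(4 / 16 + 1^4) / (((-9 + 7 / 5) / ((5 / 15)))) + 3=1343 / 456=2.95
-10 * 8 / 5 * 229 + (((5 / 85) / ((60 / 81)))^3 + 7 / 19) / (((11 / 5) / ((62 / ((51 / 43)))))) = -153132861375059 / 41894133600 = -3655.23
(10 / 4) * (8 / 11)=20 / 11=1.82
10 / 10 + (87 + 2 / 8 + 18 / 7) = 2543 / 28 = 90.82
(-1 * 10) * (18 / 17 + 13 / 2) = -75.59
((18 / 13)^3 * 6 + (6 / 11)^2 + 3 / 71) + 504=9819740523 / 18874427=520.27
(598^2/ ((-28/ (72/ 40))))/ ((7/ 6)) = -4827654/ 245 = -19704.71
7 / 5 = 1.40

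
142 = 142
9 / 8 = 1.12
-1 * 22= -22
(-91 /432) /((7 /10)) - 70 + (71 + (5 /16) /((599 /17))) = 183193 /258768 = 0.71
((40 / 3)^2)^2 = 2560000 / 81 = 31604.94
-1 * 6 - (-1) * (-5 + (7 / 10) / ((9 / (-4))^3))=-40319 / 3645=-11.06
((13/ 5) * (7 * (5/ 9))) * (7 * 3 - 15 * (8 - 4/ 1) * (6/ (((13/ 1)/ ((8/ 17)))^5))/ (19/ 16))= 490806900107111/ 2311494539289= 212.33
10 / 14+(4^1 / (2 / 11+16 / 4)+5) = 1074 / 161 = 6.67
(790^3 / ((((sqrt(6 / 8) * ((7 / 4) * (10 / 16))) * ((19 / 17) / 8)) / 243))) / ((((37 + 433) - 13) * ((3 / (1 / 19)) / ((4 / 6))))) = 15449081241600 * sqrt(3) / 1154839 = 23170843.42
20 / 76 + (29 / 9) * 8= 4453 / 171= 26.04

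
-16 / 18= -8 / 9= -0.89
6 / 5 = 1.20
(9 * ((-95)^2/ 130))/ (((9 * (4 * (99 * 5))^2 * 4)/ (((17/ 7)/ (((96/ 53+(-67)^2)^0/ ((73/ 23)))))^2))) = 555969241/ 2113710318720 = 0.00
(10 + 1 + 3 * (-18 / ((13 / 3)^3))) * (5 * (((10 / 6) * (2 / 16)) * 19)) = 10786775 / 52728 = 204.57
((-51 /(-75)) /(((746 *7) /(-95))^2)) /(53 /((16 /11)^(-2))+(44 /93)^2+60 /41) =263324487393 /133175851654458032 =0.00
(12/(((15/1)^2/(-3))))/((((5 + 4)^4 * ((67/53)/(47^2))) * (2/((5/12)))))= -117077/13187610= -0.01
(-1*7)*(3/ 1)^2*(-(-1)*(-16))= 1008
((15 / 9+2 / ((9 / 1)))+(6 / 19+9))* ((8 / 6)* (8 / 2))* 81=91968 / 19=4840.42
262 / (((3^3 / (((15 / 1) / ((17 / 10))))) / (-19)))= -248900 / 153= -1626.80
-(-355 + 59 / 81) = 28696 / 81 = 354.27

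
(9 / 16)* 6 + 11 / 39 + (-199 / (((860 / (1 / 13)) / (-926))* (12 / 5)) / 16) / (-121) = 31631277 / 8657792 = 3.65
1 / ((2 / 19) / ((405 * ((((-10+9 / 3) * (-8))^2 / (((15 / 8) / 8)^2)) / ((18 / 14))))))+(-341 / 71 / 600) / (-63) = 458498365194581 / 2683800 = 170839244.80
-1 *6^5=-7776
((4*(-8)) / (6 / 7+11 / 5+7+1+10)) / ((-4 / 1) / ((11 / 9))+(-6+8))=80 / 67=1.19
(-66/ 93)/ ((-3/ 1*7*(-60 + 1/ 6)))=-44/ 77903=-0.00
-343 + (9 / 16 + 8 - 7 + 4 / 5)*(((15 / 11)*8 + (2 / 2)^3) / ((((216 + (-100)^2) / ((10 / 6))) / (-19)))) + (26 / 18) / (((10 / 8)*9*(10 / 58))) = -1246463089247 / 3640982400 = -342.34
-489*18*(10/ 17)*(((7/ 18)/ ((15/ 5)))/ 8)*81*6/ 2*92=-31885245/ 17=-1875602.65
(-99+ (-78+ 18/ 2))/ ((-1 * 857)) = 168/ 857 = 0.20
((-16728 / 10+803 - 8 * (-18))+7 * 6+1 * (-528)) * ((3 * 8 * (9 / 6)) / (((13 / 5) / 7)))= -1526868 / 13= -117451.38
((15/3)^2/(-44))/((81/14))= -175/1782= -0.10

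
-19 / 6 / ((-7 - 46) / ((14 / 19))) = 0.04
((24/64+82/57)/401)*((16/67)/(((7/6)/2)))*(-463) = -3063208/3573311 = -0.86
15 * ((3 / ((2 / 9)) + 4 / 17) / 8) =7005 / 272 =25.75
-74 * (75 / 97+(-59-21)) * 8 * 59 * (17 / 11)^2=77573865520 / 11737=6609343.57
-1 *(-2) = 2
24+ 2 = 26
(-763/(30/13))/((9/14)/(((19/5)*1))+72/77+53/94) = -682040359/3440940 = -198.21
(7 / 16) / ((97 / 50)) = 0.23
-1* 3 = -3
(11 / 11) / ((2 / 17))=17 / 2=8.50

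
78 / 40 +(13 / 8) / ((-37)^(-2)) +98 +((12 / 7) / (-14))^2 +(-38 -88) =2198.59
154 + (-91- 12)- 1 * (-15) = 66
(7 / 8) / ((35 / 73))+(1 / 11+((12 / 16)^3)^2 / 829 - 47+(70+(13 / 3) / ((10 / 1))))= 14202574813 / 560271360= 25.35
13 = 13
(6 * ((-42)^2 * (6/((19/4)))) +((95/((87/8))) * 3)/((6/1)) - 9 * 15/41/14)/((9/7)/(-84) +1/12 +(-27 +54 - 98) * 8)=-88822804931/3772064452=-23.55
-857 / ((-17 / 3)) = 2571 / 17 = 151.24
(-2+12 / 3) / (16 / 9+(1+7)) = 9 / 44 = 0.20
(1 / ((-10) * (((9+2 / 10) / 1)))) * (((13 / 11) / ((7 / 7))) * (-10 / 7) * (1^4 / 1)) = 65 / 3542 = 0.02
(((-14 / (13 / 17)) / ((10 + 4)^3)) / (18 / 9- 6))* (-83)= -1411 / 10192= -0.14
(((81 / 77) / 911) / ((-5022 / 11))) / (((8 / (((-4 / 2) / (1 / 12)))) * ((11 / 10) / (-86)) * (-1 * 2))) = 645 / 2174557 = 0.00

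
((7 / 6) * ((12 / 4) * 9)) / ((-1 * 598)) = -0.05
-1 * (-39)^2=-1521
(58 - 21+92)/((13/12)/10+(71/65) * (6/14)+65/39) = 93912/1633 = 57.51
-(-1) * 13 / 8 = 13 / 8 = 1.62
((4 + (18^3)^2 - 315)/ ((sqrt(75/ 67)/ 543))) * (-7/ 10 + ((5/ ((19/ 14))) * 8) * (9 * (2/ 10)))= 61235286248591 * sqrt(201)/ 950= 913852650415.71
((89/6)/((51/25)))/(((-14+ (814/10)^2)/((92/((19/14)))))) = 35822500/480524193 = 0.07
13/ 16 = 0.81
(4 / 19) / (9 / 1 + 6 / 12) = 8 / 361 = 0.02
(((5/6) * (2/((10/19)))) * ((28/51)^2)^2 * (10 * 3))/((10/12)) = 23356928/2255067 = 10.36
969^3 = 909853209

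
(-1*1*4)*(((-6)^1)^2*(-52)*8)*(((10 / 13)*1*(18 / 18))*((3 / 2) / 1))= 69120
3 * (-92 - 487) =-1737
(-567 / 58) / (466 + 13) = -0.02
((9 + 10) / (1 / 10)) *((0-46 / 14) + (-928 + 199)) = -973940 / 7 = -139134.29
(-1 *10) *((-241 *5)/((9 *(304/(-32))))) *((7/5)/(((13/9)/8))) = -269920/247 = -1092.79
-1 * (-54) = 54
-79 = -79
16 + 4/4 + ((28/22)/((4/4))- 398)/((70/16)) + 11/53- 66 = -2845946/20405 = -139.47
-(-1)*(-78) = -78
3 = 3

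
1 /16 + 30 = 481 /16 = 30.06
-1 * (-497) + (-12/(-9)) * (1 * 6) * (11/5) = 2573/5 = 514.60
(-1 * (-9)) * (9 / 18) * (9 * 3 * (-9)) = -2187 / 2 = -1093.50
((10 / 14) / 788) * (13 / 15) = 13 / 16548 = 0.00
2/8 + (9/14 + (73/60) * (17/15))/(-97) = 70019/305550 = 0.23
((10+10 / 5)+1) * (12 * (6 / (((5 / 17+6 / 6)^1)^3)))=574821 / 1331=431.87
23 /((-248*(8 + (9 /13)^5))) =-8539739 /751289464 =-0.01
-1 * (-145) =145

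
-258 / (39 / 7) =-602 / 13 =-46.31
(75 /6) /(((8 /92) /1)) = 575 /4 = 143.75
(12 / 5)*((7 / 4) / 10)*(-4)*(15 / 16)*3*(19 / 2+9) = -6993 / 80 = -87.41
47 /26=1.81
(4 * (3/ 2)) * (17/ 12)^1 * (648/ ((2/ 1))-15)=5253/ 2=2626.50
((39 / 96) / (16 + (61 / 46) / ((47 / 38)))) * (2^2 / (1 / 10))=14053 / 14764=0.95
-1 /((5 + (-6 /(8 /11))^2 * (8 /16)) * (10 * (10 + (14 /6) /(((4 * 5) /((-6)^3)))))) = 4 /23731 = 0.00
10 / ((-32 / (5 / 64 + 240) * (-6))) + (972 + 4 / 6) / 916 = 13.57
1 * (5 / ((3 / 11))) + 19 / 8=497 / 24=20.71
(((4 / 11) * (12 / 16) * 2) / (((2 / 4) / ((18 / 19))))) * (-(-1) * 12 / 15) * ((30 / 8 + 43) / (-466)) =-1836 / 22135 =-0.08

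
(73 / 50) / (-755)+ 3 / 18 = 9328 / 56625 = 0.16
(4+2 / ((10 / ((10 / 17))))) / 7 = 10 / 17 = 0.59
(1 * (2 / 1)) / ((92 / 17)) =17 / 46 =0.37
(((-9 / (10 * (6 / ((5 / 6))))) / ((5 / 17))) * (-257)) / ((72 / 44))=48059 / 720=66.75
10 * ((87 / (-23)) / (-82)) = 435 / 943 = 0.46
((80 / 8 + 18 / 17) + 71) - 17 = 1106 / 17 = 65.06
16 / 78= 8 / 39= 0.21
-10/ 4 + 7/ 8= -13/ 8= -1.62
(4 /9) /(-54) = -2 /243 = -0.01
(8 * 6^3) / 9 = 192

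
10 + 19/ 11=129/ 11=11.73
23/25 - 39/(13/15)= -44.08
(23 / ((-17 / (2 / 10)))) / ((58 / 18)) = -207 / 2465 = -0.08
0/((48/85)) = 0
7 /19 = 0.37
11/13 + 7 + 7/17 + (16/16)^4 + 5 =3151/221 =14.26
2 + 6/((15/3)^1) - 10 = -34/5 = -6.80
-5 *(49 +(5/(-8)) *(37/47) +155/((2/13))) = -1985295/376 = -5280.04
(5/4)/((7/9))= 45/28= 1.61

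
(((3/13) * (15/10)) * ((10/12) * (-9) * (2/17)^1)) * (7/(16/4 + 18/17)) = -945/2236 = -0.42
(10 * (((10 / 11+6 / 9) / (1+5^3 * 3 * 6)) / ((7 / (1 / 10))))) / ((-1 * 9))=-52 / 4679829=-0.00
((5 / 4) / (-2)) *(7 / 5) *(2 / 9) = -7 / 36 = -0.19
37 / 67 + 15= 1042 / 67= 15.55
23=23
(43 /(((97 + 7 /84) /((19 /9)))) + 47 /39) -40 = -37.86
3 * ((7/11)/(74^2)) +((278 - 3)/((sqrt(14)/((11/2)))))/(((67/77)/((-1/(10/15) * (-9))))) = 21/60236 +898425 * sqrt(14)/536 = 6271.64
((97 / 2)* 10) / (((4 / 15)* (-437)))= -7275 / 1748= -4.16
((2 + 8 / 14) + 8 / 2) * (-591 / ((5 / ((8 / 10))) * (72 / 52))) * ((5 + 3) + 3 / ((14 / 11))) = -3416374 / 735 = -4648.13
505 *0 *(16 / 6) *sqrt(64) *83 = 0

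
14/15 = 0.93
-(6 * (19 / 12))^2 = -361 / 4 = -90.25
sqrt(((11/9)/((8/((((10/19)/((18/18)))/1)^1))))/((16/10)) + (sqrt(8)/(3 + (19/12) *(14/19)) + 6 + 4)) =sqrt(2495232 *sqrt(2) + 52245250)/2280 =3.28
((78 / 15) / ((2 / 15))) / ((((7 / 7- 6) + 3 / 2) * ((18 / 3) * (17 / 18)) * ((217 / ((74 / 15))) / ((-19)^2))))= -2083692 / 129115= -16.14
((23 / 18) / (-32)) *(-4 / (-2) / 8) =-23 / 2304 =-0.01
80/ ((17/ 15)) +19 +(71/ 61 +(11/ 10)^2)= 9536477/ 103700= 91.96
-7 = -7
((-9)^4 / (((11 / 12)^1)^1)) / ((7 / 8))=629856 / 77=8179.95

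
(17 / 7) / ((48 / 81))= 459 / 112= 4.10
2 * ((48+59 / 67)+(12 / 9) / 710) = 97.76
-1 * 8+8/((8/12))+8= 12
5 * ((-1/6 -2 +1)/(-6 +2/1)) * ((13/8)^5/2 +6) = 26757815/1572864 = 17.01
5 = 5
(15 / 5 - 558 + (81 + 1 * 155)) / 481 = -0.66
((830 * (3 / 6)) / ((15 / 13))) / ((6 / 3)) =1079 / 6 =179.83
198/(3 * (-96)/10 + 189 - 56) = 990/521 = 1.90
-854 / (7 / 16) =-1952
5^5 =3125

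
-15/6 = -5/2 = -2.50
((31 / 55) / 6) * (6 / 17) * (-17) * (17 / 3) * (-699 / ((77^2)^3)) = 122791 / 11463230904895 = 0.00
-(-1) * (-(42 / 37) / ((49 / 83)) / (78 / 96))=-7968 / 3367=-2.37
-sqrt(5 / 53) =-sqrt(265) / 53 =-0.31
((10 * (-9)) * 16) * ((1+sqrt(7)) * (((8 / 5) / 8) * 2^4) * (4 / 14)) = -9216 * sqrt(7) / 7 - 9216 / 7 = -4799.89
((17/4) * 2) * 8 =68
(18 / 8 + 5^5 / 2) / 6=6259 / 24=260.79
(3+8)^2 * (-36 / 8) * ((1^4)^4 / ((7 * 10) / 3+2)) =-21.49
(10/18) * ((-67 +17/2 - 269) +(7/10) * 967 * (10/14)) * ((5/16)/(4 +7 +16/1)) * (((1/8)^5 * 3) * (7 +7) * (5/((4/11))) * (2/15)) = 25025/10616832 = 0.00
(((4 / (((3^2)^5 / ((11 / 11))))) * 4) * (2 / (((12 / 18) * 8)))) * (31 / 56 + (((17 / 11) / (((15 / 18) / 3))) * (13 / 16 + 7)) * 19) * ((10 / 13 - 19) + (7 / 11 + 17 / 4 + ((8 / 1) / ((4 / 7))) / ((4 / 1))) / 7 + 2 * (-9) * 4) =-30245901857 / 4045617576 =-7.48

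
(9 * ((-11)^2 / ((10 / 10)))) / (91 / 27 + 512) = 243 / 115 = 2.11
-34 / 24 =-17 / 12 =-1.42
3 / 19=0.16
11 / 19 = 0.58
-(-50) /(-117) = -50 /117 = -0.43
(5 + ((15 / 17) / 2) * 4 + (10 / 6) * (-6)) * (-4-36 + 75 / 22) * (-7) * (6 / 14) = -12075 / 34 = -355.15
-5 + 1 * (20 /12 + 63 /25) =-61 /75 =-0.81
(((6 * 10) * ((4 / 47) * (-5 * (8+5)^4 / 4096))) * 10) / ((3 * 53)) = -3570125 / 318848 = -11.20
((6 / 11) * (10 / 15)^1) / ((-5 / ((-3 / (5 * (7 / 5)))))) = 12 / 385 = 0.03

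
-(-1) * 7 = 7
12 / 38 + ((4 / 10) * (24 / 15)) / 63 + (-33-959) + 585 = -12169721 / 29925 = -406.67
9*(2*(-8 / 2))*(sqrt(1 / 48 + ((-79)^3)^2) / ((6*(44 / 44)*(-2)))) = 7*sqrt(714379461123) / 2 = 2958234.00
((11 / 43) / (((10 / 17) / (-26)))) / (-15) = 2431 / 3225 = 0.75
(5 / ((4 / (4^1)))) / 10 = 1 / 2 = 0.50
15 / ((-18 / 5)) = -25 / 6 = -4.17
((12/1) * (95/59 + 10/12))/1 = 1730/59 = 29.32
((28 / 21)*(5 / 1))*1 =20 / 3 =6.67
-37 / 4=-9.25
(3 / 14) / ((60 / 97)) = 97 / 280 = 0.35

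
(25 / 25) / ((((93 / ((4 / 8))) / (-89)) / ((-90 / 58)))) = 1335 / 1798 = 0.74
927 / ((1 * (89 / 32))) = 29664 / 89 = 333.30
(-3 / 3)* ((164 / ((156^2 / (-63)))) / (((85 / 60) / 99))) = 29.67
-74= -74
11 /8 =1.38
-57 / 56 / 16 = -57 / 896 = -0.06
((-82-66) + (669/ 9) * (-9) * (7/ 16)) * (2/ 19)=-7051/ 152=-46.39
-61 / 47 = -1.30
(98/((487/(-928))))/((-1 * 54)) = 45472/13149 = 3.46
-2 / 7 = -0.29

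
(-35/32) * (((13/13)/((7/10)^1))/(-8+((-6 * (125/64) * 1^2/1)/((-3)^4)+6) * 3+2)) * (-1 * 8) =3600/3331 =1.08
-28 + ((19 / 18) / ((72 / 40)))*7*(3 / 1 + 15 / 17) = -5537 / 459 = -12.06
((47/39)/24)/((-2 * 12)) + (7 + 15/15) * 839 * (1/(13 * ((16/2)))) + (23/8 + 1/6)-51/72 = 1502161/22464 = 66.87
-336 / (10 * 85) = -168 / 425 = -0.40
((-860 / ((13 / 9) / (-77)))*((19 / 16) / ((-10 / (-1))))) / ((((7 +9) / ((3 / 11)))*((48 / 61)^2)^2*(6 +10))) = 79184364679 / 5234491392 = 15.13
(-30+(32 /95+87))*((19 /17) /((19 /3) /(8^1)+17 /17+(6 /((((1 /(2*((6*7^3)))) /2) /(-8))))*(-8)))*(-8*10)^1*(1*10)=-4183296 /257944927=-0.02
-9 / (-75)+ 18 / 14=246 / 175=1.41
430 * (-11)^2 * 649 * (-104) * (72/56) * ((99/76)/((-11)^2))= -6464935620/133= -48608538.50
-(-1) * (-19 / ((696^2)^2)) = -19 / 234658861056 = -0.00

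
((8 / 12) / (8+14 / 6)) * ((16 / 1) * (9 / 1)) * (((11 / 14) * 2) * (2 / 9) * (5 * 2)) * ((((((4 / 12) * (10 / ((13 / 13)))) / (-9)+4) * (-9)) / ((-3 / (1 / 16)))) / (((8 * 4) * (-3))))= -385 / 1674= -0.23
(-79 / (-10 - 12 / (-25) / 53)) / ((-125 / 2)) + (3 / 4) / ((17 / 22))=949777 / 1125230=0.84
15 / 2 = 7.50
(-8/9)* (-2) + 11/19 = 403/171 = 2.36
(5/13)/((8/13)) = 5/8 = 0.62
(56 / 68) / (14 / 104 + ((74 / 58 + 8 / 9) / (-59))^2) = 172630058328 / 28500569819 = 6.06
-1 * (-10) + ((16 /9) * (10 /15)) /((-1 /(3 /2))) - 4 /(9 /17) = 2 /3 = 0.67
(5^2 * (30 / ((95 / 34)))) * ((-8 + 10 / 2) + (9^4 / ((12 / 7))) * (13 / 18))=28163475 / 38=741144.08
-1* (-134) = 134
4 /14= 2 /7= 0.29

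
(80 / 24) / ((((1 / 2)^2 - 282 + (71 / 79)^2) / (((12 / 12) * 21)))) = -1747480 / 7013443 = -0.25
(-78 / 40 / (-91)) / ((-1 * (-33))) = 1 / 1540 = 0.00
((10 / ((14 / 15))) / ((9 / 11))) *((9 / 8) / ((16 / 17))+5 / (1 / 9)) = 542025 / 896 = 604.94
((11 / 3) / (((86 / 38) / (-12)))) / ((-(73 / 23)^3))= 0.61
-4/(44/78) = -78/11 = -7.09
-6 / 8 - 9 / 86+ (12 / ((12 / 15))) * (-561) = -1447527 / 172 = -8415.85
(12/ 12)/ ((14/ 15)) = 15/ 14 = 1.07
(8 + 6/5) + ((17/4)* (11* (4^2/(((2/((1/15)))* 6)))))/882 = 73067/7938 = 9.20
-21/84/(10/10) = -1/4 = -0.25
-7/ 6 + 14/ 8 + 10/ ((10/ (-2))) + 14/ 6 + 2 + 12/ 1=179/ 12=14.92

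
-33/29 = -1.14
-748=-748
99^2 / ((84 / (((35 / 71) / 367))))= 16335 / 104228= 0.16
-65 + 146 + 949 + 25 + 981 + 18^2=2360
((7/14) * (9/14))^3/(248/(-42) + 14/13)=-28431/4133248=-0.01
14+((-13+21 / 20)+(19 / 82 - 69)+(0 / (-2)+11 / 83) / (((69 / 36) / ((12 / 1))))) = -103140601 / 1565380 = -65.89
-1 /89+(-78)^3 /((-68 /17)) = 10558781 /89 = 118637.99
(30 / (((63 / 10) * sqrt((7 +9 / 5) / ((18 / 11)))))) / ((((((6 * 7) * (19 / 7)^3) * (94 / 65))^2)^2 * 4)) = 367518931609375 * sqrt(10) / 4926997117443615777282627072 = 0.00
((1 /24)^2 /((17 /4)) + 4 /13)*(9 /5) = 1961 /3536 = 0.55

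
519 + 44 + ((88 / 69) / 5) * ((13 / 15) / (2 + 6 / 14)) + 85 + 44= 60886708 / 87975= 692.09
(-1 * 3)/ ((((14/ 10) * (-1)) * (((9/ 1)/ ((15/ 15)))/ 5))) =25/ 21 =1.19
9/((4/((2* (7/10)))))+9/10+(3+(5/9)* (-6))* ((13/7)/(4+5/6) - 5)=68069/12180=5.59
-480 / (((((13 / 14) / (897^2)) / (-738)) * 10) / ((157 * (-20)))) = -96382195902720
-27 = -27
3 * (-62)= -186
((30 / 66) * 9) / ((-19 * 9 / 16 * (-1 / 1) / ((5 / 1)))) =400 / 209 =1.91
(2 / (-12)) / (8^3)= -1 / 3072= -0.00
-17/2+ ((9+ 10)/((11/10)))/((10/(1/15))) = -2767/330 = -8.38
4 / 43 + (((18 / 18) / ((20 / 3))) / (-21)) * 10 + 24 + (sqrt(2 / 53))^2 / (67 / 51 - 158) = 6124504699 / 254960846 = 24.02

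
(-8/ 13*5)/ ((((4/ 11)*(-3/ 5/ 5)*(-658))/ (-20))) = 27500/ 12831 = 2.14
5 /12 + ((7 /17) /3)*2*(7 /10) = 207 /340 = 0.61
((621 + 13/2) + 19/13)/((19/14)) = 114471/247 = 463.45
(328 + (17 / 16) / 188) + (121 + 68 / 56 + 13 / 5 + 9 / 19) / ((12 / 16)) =2970812923 / 6000960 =495.06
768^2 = 589824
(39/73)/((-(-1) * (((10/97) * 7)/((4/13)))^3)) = 21904152/528948875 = 0.04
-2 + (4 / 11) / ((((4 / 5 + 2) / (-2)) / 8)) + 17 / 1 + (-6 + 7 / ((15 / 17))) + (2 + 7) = 27553 / 1155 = 23.86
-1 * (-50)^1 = 50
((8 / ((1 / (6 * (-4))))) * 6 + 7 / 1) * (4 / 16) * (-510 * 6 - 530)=2055275 / 2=1027637.50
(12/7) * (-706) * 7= -8472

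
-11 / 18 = -0.61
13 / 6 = 2.17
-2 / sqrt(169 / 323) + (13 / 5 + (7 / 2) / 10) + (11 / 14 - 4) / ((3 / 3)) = -2 *sqrt(323) / 13 - 37 / 140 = -3.03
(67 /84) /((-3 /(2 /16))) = -67 /2016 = -0.03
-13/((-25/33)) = 429/25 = 17.16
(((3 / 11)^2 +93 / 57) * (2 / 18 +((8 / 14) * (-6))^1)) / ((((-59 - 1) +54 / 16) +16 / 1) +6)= 31376 / 191961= 0.16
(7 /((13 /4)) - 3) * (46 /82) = -253 /533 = -0.47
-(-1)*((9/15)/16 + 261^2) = 68121.04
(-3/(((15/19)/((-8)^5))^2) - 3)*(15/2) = -387620798689/10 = -38762079868.90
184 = 184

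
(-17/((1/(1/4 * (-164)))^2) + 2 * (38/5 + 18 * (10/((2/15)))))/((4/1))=-129309/20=-6465.45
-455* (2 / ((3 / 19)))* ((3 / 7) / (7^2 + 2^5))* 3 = -91.48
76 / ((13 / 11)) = 836 / 13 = 64.31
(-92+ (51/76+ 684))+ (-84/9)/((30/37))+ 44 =2138047/3420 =625.16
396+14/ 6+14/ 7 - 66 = 1003/ 3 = 334.33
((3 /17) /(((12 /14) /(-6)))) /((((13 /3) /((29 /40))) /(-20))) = 1827 /442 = 4.13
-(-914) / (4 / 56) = 12796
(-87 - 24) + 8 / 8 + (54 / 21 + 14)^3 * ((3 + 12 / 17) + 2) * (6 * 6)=5450007422 / 5831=934660.85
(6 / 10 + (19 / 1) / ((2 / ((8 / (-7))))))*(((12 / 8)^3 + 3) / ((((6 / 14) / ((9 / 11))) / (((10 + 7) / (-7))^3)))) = 269856351 / 150920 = 1788.08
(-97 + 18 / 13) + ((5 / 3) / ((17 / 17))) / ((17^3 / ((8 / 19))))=-348090443 / 3640533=-95.62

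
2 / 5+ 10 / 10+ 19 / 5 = 26 / 5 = 5.20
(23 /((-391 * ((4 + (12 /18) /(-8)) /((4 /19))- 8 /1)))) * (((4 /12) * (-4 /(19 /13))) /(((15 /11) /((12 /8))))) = 4576 /822035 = 0.01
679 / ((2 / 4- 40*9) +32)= -1358 / 655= -2.07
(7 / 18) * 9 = 3.50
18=18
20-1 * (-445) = 465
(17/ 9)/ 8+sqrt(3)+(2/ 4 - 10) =-667/ 72+sqrt(3) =-7.53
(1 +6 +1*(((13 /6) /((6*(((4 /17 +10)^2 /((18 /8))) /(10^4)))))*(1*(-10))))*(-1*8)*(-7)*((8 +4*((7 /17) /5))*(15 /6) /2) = -448123.30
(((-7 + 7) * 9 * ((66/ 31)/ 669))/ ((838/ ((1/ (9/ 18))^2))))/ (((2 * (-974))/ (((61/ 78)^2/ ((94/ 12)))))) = 0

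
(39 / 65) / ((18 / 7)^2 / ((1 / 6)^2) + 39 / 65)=49 / 19489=0.00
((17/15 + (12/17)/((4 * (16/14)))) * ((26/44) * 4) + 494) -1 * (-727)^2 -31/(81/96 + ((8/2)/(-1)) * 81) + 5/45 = -20421807431063/38675340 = -528031.75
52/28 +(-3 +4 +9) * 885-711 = 56986/7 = 8140.86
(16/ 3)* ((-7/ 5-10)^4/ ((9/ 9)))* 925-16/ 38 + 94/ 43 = 1701852591938/ 20425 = 83322036.32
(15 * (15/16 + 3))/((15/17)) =1071/16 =66.94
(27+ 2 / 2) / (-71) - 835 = -59313 / 71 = -835.39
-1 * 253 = -253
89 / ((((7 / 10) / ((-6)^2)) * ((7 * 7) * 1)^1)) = 32040 / 343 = 93.41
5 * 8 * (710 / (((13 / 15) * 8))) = 53250 / 13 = 4096.15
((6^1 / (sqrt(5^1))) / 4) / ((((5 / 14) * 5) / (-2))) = -42 * sqrt(5) / 125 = -0.75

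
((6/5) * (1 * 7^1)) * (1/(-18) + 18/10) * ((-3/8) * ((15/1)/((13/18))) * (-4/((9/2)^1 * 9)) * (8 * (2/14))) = 2512/195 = 12.88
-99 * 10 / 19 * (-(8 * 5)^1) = 39600 / 19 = 2084.21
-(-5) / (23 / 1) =5 / 23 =0.22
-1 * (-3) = 3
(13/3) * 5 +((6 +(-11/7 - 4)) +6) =590/21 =28.10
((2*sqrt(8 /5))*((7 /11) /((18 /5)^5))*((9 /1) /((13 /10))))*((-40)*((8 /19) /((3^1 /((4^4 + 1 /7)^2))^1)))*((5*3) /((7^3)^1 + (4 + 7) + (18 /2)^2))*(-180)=1461295000000*sqrt(10) /109658367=42140.15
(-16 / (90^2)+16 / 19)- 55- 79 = -5123326 / 38475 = -133.16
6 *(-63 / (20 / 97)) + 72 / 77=-1410921 / 770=-1832.36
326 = 326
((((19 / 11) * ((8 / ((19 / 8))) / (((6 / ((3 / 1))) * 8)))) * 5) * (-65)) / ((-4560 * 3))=0.01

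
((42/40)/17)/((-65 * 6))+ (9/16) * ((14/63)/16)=5413/707200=0.01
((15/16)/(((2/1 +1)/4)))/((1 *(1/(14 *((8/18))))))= 70/9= 7.78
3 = 3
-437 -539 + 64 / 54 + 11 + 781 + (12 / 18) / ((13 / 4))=-64096 / 351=-182.61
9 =9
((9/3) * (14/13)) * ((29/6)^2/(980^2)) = 841/10701600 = 0.00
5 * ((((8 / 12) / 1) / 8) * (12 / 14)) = 5 / 14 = 0.36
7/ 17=0.41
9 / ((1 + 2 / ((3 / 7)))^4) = 729 / 83521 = 0.01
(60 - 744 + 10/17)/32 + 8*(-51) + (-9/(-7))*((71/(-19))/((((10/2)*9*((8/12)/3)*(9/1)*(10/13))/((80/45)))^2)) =-7077004247773/16482690000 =-429.36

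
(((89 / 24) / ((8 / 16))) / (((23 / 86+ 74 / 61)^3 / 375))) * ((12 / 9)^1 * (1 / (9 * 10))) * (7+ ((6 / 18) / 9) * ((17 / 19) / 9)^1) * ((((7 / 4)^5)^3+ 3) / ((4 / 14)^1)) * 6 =2698698764161976372230242032875 / 326649648648628180353024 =8261753.15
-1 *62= -62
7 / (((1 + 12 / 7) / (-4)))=-196 / 19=-10.32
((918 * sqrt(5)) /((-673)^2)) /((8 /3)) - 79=-79 + 1377 * sqrt(5) /1811716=-79.00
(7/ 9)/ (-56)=-1/ 72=-0.01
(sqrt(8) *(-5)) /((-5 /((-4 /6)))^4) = -32 *sqrt(2) /10125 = -0.00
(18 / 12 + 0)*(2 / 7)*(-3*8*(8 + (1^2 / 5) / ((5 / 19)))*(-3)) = 47304 / 175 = 270.31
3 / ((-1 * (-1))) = 3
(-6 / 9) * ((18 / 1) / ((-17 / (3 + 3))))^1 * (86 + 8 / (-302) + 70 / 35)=956448 / 2567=372.59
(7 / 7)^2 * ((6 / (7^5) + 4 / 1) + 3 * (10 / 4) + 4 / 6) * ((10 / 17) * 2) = 12269470 / 857157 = 14.31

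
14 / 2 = 7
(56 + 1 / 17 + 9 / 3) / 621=0.10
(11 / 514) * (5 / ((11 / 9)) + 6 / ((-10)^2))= 2283 / 25700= 0.09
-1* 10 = -10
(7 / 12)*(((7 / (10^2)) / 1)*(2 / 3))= 49 / 1800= 0.03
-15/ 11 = -1.36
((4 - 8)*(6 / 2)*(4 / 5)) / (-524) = 12 / 655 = 0.02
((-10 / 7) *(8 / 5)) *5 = -80 / 7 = -11.43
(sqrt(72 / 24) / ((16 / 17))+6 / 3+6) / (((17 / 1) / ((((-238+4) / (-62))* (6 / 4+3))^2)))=1108809* sqrt(3) / 61504+2217618 / 16337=166.97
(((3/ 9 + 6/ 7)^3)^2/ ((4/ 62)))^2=57280063629150390625/ 29423310045546564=1946.76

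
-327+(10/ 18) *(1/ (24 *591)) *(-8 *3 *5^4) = -1742438/ 5319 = -327.59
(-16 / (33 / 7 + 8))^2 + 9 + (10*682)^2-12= 368424709181 / 7921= 46512398.58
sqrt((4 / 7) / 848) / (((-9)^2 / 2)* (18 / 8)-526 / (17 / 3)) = -68* sqrt(371) / 85701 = -0.02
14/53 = 0.26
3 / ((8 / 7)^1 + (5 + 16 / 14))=7 / 17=0.41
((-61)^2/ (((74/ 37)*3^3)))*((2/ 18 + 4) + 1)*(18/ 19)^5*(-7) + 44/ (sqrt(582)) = -4658453856/ 2476099 + 22*sqrt(582)/ 291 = -1879.54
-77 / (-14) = 11 / 2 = 5.50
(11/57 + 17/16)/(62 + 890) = 1145/868224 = 0.00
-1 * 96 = -96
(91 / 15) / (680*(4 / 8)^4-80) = -182 / 1125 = -0.16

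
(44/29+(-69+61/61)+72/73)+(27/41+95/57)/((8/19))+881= 855151021/1041564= 821.03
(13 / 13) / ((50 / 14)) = 7 / 25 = 0.28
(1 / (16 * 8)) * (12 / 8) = 3 / 256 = 0.01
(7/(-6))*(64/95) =-224/285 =-0.79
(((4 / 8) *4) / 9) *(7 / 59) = 14 / 531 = 0.03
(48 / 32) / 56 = 3 / 112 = 0.03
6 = 6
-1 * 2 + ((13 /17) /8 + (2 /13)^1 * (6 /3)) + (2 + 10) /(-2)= -13431 /1768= -7.60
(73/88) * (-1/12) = -73/1056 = -0.07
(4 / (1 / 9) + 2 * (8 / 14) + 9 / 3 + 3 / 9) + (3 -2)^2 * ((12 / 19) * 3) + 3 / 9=17039 / 399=42.70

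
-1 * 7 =-7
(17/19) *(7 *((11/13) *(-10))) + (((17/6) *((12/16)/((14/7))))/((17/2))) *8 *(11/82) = -52.86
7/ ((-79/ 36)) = -252/ 79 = -3.19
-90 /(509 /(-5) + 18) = 450 /419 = 1.07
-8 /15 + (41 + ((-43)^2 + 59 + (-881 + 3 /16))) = 256237 /240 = 1067.65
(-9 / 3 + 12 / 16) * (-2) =9 / 2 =4.50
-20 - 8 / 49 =-988 / 49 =-20.16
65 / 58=1.12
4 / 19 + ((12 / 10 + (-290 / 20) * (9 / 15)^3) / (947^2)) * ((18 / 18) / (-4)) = 3587245177 / 17039371000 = 0.21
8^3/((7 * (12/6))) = 256/7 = 36.57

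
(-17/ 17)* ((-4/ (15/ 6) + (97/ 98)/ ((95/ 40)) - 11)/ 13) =56713/ 60515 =0.94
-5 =-5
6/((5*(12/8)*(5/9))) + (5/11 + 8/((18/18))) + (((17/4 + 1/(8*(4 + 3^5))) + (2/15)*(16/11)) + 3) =28266023/1630200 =17.34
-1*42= -42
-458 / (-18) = 229 / 9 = 25.44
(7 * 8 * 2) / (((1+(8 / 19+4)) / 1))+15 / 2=5801 / 206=28.16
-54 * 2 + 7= -101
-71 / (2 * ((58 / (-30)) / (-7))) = -7455 / 58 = -128.53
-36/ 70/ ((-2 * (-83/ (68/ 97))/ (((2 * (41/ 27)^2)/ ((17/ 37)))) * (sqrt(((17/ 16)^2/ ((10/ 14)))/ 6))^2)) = -254758912/ 3078275697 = -0.08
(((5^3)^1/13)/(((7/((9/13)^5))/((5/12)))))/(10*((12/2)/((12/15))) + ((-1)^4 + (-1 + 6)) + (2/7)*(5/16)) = 24603750/21918539669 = 0.00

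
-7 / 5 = -1.40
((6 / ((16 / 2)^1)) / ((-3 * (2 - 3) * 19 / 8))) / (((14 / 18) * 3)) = 6 / 133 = 0.05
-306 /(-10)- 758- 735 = -7312 /5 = -1462.40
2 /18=1 /9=0.11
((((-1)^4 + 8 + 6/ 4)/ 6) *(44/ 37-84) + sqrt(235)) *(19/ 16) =-50939/ 296 + 19 *sqrt(235)/ 16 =-153.89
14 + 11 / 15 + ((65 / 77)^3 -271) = -255.67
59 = 59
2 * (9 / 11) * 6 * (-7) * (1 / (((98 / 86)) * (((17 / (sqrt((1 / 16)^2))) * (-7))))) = 1161 / 36652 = 0.03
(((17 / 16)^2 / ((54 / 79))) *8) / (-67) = -22831 / 115776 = -0.20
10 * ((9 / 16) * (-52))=-585 / 2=-292.50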